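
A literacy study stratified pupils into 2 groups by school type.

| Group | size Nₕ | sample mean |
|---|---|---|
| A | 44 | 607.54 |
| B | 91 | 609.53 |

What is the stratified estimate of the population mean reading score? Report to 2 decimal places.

608.88

N = 44 + 91 = 135.
Overall mean = Σ (Nₕ/N)·x̄ₕ — weight by population share, not a simple average.
Σ Nₕx̄ₕ = 44·607.54 + 91·609.53 = 26731.76 + 55467.23 = 82198.99.
Divide by N: 82198.99 / 135 = 608.8814... → 608.88.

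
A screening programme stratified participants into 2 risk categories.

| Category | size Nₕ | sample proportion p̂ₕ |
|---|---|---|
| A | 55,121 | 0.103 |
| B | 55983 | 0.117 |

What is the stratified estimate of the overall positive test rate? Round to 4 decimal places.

Wₕ = Nₕ/N with N = 111104: 0.4961, 0.5039.
p̂_st = 0.4961·0.103 + 0.5039·0.117 ≈ 0.110054... → 0.1101.

0.1101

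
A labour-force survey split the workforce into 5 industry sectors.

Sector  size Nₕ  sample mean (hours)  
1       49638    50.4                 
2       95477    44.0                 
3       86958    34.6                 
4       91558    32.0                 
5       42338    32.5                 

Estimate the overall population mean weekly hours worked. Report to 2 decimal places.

38.30

x̄_st = (Σ Nₕx̄ₕ) / (Σ Nₕ) = (49638·50.4 + 95477·44.0 + 86958·34.6 + 91558·32.0 + 42338·32.5) / 365969
= 14017331 / 365969 = 38.3020... → 38.30.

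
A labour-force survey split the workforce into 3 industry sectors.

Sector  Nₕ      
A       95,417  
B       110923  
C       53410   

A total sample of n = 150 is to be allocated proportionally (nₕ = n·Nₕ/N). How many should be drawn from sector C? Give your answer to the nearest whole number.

31

N = 95417 + 110923 + 53410 = 259750.
n_C = 150·53410/259750 = 30.843... → 31.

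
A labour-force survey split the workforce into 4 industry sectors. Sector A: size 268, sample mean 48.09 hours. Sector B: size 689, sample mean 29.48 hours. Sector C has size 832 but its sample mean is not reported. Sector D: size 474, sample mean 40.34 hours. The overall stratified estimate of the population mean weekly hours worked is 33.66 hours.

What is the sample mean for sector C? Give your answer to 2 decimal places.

Σ Nₕx̄ₕ = N·μ, so 832·x̄_C = 2263·33.66 − (268·48.09 + 689·29.48 + 474·40.34).
= 76172.58 − 52321 = 23851.58.
x̄_C = 23851.58 / 832 = 28.6678... → 28.67.

28.67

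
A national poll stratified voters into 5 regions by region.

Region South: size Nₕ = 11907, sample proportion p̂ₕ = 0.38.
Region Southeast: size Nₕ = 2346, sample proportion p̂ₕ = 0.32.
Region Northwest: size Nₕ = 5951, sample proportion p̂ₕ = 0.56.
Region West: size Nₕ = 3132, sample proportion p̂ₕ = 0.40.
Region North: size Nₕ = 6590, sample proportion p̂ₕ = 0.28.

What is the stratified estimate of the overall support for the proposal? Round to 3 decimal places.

0.391

N = 11907 + 2346 + 5951 + 3132 + 6590 = 29926.
Overall proportion = Σ (Nₕ/N)·p̂ₕ.
Σ Nₕp̂ₕ = 4524.66 + 750.72 + 3332.56 + 1252.8 + 1845.2 = 11705.94.
11705.94 / 29926 = 0.39116... → 0.391.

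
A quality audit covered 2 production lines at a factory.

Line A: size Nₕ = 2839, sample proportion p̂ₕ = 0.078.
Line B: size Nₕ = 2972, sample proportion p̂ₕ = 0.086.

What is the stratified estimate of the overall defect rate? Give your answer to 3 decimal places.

0.082

Wₕ = Nₕ/N with N = 5811: 0.4886, 0.5114.
p̂_st = 0.4886·0.078 + 0.5114·0.086 ≈ 0.08209... → 0.082.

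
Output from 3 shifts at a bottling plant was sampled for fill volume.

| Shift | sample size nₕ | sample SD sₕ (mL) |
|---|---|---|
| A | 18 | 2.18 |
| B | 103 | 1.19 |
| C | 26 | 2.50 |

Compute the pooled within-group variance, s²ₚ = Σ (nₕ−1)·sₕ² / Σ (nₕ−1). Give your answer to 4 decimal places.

Degrees of freedom: 17 + 102 + 25 = 144.
Σ(nₕ−1)sₕ² = 17·4.7524 + 102·1.4161 + 25·6.25 = 381.483.
s²ₚ = 381.483 / 144 = 2.649188... → 2.6492.

2.6492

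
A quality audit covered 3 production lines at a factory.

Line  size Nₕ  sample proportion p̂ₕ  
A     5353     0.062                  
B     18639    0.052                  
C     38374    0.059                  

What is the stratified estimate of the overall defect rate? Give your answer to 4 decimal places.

Wₕ = Nₕ/N with N = 62366: 0.0858, 0.2989, 0.6153.
p̂_st = 0.0858·0.062 + 0.2989·0.052 + 0.6153·0.059 ≈ 0.057165... → 0.0572.

0.0572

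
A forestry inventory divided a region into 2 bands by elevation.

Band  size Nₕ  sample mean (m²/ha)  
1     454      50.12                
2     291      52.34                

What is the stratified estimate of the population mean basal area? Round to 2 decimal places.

50.99

N = 454 + 291 = 745.
The stratified mean weights each stratum mean by its population share Nₕ/N.
Σ Nₕx̄ₕ = 454·50.12 + 291·52.34 = 22754.48 + 15230.94 = 37985.42.
Divide by N: 37985.42 / 745 = 50.9871... → 50.99.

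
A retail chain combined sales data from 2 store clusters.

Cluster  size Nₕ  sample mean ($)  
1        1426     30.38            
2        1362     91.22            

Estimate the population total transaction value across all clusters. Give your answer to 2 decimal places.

Estimate total by summing Nₕ·x̄ₕ over strata.
1426·30.38 + 1362·91.22 = 43321.88 + 124241.64 = 167563.52.

167563.52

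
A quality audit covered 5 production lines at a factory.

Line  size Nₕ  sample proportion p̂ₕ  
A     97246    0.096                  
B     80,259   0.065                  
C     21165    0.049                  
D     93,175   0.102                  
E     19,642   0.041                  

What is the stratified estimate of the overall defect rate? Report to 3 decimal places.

0.083

N = 97246 + 80259 + 21165 + 93175 + 19642 = 311487.
Overall proportion = Σ (Nₕ/N)·p̂ₕ.
Σ Nₕp̂ₕ = 9335.616 + 5216.835 + 1037.085 + 9503.85 + 805.322 = 25898.708.
25898.708 / 311487 = 0.08315... → 0.083.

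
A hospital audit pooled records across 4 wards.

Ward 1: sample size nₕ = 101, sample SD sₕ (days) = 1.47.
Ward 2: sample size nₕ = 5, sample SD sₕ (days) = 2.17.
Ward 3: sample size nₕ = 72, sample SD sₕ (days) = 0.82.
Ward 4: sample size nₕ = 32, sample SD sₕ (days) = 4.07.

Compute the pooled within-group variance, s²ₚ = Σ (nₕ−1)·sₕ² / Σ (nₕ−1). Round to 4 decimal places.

Degrees of freedom: 100 + 4 + 71 + 31 = 206.
Σ(nₕ−1)sₕ² = 100·2.1609 + 4·4.7089 + 71·0.6724 + 31·16.5649 = 796.1779.
s²ₚ = 796.1779 / 206 = 3.864941... → 3.8649.

3.8649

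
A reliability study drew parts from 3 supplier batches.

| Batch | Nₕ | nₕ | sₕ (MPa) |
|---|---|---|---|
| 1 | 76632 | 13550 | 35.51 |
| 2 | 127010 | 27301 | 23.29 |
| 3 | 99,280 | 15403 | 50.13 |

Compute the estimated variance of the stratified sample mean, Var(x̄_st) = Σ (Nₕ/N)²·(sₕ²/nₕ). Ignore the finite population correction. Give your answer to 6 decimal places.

N = 302922; Wₕ = Nₕ/N.
batch 1: (76632/302922)²·35.51²/13550 = 0.005955534
batch 2: (127010/302922)²·23.29²/27301 = 0.003492807
batch 3: (99280/302922)²·50.13²/15403 = 0.017524757
Sum = 0.026973098 → 0.026973.

0.026973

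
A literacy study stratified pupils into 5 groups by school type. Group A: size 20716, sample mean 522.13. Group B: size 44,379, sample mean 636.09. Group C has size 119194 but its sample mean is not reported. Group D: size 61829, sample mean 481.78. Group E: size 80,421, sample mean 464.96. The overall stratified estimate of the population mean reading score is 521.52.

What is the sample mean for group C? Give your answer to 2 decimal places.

537.53

N = 20716 + 44379 + 119194 + 61829 + 80421 = 326539.
Overall total = μ·N = 521.52·326539 = 170296619.28.
Subtract the known strata: 20716·522.13 + 44379·636.09 + 61829·481.78 + 80421·464.96 = 106226006.97.
Remaining total for group C: 170296619.28 − 106226006.97 = 64070612.31.
Divide by its size: 64070612.31 / 119194 = 537.5322... → 537.53.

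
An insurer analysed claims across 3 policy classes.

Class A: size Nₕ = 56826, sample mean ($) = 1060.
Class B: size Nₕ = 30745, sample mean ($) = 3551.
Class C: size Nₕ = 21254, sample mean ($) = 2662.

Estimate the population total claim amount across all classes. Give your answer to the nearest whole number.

225989203

A: 56826·1060 = 60235560
B: 30745·3551 = 109175495
C: 21254·2662 = 56578148
τ̂ = Σ Nₕx̄ₕ = 225989203.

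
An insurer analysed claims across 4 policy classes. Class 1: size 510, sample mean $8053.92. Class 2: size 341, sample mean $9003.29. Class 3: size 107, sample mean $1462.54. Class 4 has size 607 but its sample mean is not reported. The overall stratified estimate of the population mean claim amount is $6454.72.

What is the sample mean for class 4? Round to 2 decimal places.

4559.35

Σ Nₕx̄ₕ = N·μ, so 607·x̄_4 = 1565·6454.72 − (510·8053.92 + 341·9003.29 + 107·1462.54).
= 10101636.8 − 7334112.87 = 2767523.93.
x̄_4 = 2767523.93 / 607 = 4559.3475... → 4559.35.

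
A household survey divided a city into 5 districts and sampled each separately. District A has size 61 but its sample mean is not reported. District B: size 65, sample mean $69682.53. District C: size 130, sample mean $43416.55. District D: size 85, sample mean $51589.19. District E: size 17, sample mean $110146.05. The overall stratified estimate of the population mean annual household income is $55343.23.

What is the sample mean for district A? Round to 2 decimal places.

55439.29

Σ Nₕx̄ₕ = N·μ, so 61·x̄_A = 358·55343.23 − (65·69682.53 + 130·43416.55 + 85·51589.19 + 17·110146.05).
= 19812876.34 − 16431079.95 = 3381796.39.
x̄_A = 3381796.39 / 61 = 55439.2851... → 55439.29.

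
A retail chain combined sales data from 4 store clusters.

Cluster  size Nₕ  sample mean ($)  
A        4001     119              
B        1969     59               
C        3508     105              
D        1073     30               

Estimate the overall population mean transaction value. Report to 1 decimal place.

94.1

x̄_st = (Σ Nₕx̄ₕ) / (Σ Nₕ) = (4001·119 + 1969·59 + 3508·105 + 1073·30) / 10551
= 992820 / 10551 = 94.097... → 94.1.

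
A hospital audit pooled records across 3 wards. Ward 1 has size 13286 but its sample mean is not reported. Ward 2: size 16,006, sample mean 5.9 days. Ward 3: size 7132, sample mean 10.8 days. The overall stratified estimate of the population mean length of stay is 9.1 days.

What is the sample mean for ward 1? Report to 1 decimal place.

12.0

N = 13286 + 16006 + 7132 = 36424.
Overall total = μ·N = 9.1·36424 = 331458.4.
Subtract the known strata: 16006·5.9 + 7132·10.8 = 171461.
Remaining total for ward 1: 331458.4 − 171461 = 159997.4.
Divide by its size: 159997.4 / 13286 = 12.043... → 12.0.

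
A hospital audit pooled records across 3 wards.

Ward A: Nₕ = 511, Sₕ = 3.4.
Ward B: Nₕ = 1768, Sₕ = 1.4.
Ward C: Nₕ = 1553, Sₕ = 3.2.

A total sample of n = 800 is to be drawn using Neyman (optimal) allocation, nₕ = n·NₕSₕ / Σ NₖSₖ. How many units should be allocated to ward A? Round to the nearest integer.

A: NₕSₕ = 511·3.4 = 1737.4
B: NₕSₕ = 1768·1.4 = 2475.2
C: NₕSₕ = 1553·3.2 = 4969.6
Σ NₕSₕ = 9182.2.
n_A = 800·1737.4/9182.2 = 151.371... → 151.

151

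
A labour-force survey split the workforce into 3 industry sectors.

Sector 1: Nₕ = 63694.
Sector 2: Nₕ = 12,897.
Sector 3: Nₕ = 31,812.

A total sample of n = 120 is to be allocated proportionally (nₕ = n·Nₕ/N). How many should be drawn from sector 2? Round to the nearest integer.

14

Share of sector 2 = 12897/108403 = 0.11897.
Allocate 120 × 0.11897 = 14.277... → 14.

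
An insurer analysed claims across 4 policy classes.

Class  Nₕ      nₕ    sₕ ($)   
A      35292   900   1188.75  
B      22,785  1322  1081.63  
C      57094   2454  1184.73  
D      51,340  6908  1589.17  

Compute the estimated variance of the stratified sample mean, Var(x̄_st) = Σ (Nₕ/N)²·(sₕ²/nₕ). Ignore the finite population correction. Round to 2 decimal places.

N = 166511; Wₕ = Nₕ/N.
class A: (35292/166511)²·1188.75²/900 = 70.53509
class B: (22785/166511)²·1081.63²/1322 = 16.57060
class C: (57094/166511)²·1184.73²/2454 = 67.24489
class D: (51340/166511)²·1589.17²/6908 = 34.75476
Sum = 189.10534 → 189.11.

189.11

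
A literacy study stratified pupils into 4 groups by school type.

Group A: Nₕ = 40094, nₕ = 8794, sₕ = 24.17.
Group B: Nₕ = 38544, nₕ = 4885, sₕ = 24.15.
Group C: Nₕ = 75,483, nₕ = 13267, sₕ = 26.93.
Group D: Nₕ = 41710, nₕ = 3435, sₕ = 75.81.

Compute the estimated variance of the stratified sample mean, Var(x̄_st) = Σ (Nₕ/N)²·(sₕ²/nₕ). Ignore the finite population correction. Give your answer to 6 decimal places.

N = 195831. Term for each stratum: Wₕ²sₕ²/nₕ.
Var(x̄_st) = 0.002784599 + 0.004625092 + 0.008121484 + 0.075900345 = 0.091431520 → 0.091432.

0.091432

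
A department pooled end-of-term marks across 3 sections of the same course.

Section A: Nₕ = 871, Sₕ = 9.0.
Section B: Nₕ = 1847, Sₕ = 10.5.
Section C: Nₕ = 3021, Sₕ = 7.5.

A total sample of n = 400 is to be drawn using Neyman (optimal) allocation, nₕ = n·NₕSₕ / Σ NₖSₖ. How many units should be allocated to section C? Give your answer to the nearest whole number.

Σ NₕSₕ = 871·9.0 + 1847·10.5 + 3021·7.5 = 49890.
Share for C: 22657.5/49890 = 0.45415.
n_C = 400 × 0.45415 = 181.660... → 182.

182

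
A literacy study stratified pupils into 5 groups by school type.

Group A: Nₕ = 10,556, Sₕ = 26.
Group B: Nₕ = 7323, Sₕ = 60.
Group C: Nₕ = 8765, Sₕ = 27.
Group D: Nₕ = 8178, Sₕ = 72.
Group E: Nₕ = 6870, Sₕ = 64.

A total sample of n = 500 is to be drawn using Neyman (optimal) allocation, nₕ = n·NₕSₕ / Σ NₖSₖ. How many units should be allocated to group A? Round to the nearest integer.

69

Σ NₕSₕ = 10556·26 + 7323·60 + 8765·27 + 8178·72 + 6870·64 = 1978987.
Share for A: 274456/1978987 = 0.13869.
n_A = 500 × 0.13869 = 69.343... → 69.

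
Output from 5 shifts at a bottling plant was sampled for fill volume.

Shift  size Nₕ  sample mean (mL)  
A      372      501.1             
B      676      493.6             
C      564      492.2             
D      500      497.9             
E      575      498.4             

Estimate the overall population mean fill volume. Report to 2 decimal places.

496.17

x̄_st = (Σ Nₕx̄ₕ) / (Σ Nₕ) = (372·501.1 + 676·493.6 + 564·492.2 + 500·497.9 + 575·498.4) / 2687
= 1333213.6 / 2687 = 496.1718... → 496.17.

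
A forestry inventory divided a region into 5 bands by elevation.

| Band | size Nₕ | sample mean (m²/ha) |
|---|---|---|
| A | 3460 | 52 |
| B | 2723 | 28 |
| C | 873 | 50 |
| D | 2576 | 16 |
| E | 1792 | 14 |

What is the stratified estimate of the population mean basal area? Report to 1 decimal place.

32.0

N = 3460 + 2723 + 873 + 2576 + 1792 = 11424.
Overall mean = Σ (Nₕ/N)·x̄ₕ — weight by population share, not a simple average.
Σ Nₕx̄ₕ = 3460·52 + 2723·28 + 873·50 + 2576·16 + 1792·14 = 179920 + 76244 + 43650 + 41216 + 25088 = 366118.
Divide by N: 366118 / 11424 = 32.048... → 32.0.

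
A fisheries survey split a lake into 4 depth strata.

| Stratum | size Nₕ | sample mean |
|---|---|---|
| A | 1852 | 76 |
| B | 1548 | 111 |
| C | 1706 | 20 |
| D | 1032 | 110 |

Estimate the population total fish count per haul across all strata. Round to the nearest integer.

A: 1852·76 = 140752
B: 1548·111 = 171828
C: 1706·20 = 34120
D: 1032·110 = 113520
τ̂ = Σ Nₕx̄ₕ = 460220.

460220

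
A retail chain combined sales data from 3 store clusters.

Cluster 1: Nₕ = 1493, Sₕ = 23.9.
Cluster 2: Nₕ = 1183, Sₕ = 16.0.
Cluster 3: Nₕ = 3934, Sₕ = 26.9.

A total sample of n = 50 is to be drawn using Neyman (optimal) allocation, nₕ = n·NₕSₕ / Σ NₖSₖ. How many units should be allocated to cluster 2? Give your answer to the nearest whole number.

6

Σ NₕSₕ = 1493·23.9 + 1183·16.0 + 3934·26.9 = 160435.3.
Share for 2: 18928/160435.3 = 0.11798.
n_2 = 50 × 0.11798 = 5.899... → 6.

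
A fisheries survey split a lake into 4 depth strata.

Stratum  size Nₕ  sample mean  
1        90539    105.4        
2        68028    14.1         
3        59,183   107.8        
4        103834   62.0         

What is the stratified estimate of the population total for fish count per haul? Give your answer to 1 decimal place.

23319640.8

Population total = Σ Nₕ·x̄ₕ (each stratum's size times its mean).
90539·105.4 + 68028·14.1 + 59183·107.8 + 103834·62.0 = 9542810.6 + 959194.8 + 6379927.4 + 6437708 = 23319640.8.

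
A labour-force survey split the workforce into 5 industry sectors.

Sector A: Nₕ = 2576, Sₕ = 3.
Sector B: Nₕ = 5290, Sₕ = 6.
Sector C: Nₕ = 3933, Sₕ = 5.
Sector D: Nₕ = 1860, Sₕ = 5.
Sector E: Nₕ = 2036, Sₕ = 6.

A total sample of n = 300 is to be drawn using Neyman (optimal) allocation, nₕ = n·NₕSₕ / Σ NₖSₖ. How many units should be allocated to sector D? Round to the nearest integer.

Σ NₕSₕ = 2576·3 + 5290·6 + 3933·5 + 1860·5 + 2036·6 = 80649.
Share for D: 9300/80649 = 0.11531.
n_D = 300 × 0.11531 = 34.594... → 35.

35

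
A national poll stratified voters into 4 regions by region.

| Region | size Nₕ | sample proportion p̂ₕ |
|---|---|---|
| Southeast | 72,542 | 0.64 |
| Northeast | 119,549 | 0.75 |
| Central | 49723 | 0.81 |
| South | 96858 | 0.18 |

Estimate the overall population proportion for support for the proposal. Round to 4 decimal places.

Wₕ = Nₕ/N with N = 338672: 0.2142, 0.3530, 0.1468, 0.2860.
p̂_st = 0.2142·0.64 + 0.3530·0.75 + 0.1468·0.81 + 0.2860·0.18 ≈ 0.572231... → 0.5722.

0.5722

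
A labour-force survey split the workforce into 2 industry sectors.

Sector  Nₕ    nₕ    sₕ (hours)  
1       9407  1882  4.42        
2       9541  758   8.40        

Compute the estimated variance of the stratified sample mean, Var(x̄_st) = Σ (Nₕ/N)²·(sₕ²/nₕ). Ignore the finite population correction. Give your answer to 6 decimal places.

N = 18948; Wₕ = Nₕ/N.
sector 1: (9407/18948)²·4.42²/1882 = 0.002558589
sector 2: (9541/18948)²·8.40²/758 = 0.023602087
Sum = 0.026160676 → 0.026161.

0.026161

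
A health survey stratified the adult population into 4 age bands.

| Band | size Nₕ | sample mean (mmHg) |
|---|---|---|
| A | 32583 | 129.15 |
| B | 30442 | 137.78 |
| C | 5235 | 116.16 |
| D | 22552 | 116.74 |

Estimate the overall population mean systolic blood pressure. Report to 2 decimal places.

N = 32583 + 30442 + 5235 + 22552 = 90812.
Overall mean = Σ (Nₕ/N)·x̄ₕ — weight by population share, not a simple average.
Σ Nₕx̄ₕ = 32583·129.15 + 30442·137.78 + 5235·116.16 + 22552·116.74 = 4208094.45 + 4194298.76 + 608097.6 + 2632720.48 = 11643211.29.
Divide by N: 11643211.29 / 90812 = 128.2123... → 128.21.

128.21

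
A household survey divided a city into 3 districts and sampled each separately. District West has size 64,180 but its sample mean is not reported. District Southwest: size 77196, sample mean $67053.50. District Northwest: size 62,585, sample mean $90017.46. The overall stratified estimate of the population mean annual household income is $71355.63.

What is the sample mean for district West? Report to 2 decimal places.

N = 64180 + 77196 + 62585 = 203961.
Overall total = μ·N = 71355.63·203961 = 14553765650.43.
Subtract the known strata: 77196·67053.50 + 62585·90017.46 = 10810004720.1.
Remaining total for district West: 14553765650.43 − 10810004720.1 = 3743760930.33.
Divide by its size: 3743760930.33 / 64180 = 58332.2052... → 58332.21.

58332.21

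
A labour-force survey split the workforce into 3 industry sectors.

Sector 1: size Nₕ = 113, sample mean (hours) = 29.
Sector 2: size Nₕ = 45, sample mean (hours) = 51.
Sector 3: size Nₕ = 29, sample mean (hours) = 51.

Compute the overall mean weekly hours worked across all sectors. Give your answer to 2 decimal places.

37.71

N = 113 + 45 + 29 = 187.
The stratified mean weights each stratum mean by its population share Nₕ/N.
Σ Nₕx̄ₕ = 113·29 + 45·51 + 29·51 = 3277 + 2295 + 1479 = 7051.
Divide by N: 7051 / 187 = 37.7059... → 37.71.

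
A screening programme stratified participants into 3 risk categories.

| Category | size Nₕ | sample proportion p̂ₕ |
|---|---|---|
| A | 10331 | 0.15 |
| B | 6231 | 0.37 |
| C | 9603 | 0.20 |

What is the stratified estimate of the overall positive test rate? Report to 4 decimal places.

0.2207

N = 10331 + 6231 + 9603 = 26165.
Overall proportion = Σ (Nₕ/N)·p̂ₕ.
Σ Nₕp̂ₕ = 1549.65 + 2305.47 + 1920.6 = 5775.72.
5775.72 / 26165 = 0.220742... → 0.2207.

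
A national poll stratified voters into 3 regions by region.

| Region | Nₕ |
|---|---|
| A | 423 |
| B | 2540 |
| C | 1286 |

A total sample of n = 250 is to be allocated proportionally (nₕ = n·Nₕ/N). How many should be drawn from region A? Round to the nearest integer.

25

Share of region A = 423/4249 = 0.09955.
Allocate 250 × 0.09955 = 24.888... → 25.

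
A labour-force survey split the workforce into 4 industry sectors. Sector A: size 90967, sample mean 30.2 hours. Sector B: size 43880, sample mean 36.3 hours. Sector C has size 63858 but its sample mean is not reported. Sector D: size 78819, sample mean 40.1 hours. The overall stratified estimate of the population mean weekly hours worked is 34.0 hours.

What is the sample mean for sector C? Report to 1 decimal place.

30.3

Σ Nₕx̄ₕ = N·μ, so 63858·x̄_C = 277524·34.0 − (90967·30.2 + 43880·36.3 + 78819·40.1).
= 9435816 − 7500689.3 = 1935126.7.
x̄_C = 1935126.7 / 63858 = 30.304... → 30.3.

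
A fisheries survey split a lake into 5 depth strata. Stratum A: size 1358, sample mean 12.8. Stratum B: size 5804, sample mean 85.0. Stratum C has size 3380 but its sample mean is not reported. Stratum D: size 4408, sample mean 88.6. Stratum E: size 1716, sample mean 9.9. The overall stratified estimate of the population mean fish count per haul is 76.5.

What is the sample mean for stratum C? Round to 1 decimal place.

105.5

Σ Nₕx̄ₕ = N·μ, so 3380·x̄_C = 16666·76.5 − (1358·12.8 + 5804·85.0 + 4408·88.6 + 1716·9.9).
= 1274949 − 918259.6 = 356689.4.
x̄_C = 356689.4 / 3380 = 105.529... → 105.5.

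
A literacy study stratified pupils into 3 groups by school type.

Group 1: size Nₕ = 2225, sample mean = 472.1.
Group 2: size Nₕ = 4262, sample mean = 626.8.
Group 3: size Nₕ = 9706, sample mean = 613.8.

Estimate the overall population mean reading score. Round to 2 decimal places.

N = 2225 + 4262 + 9706 = 16193.
Overall mean = Σ (Nₕ/N)·x̄ₕ — weight by population share, not a simple average.
Σ Nₕx̄ₕ = 2225·472.1 + 4262·626.8 + 9706·613.8 = 1050422.5 + 2671421.6 + 5957542.8 = 9679386.9.
Divide by N: 9679386.9 / 16193 = 597.7513... → 597.75.

597.75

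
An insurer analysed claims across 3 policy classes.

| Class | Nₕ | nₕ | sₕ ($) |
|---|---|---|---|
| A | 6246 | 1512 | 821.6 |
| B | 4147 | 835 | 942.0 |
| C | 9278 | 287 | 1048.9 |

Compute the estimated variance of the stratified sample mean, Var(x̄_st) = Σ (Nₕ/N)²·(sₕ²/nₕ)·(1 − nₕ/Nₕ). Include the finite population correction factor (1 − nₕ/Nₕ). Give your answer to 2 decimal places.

N = 19671; Wₕ = Nₕ/N.
class A: (6246/19671)²·821.6²/1512·(1 − 1512/6246) = 34.11508
class B: (4147/19671)²·942.0²/835·(1 − 835/4147) = 37.72131
class C: (9278/19671)²·1048.9²/287·(1 − 287/9278) = 826.41038
Sum = 898.24678 → 898.25.

898.25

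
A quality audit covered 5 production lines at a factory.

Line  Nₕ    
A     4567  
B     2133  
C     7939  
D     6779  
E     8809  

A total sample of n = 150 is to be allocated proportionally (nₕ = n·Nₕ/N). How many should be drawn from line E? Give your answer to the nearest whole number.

Share of line E = 8809/30227 = 0.29143.
Allocate 150 × 0.29143 = 43.714... → 44.

44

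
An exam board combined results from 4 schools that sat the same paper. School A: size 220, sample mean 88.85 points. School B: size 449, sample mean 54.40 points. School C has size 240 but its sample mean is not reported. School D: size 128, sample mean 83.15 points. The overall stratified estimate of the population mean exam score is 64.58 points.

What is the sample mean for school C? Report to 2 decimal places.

N = 220 + 449 + 240 + 128 = 1037.
Overall total = μ·N = 64.58·1037 = 66969.46.
Subtract the known strata: 220·88.85 + 449·54.40 + 128·83.15 = 54615.8.
Remaining total for school C: 66969.46 − 54615.8 = 12353.66.
Divide by its size: 12353.66 / 240 = 51.4736... → 51.47.

51.47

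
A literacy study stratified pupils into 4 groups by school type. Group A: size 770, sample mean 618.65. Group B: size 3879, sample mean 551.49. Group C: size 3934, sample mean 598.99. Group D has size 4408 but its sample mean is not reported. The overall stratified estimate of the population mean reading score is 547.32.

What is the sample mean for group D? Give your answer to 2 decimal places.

485.08

Σ Nₕx̄ₕ = N·μ, so 4408·x̄_D = 12991·547.32 − (770·618.65 + 3879·551.49 + 3934·598.99).
= 7110234.12 − 4972016.87 = 2138217.25.
x̄_D = 2138217.25 / 4408 = 485.0765... → 485.08.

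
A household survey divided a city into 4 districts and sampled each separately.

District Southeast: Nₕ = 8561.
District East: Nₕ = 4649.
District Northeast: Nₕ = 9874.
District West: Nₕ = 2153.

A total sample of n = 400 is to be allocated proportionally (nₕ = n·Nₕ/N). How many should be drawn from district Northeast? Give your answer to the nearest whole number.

157

N = 8561 + 4649 + 9874 + 2153 = 25237.
n_Northeast = 400·9874/25237 = 156.500... → 157.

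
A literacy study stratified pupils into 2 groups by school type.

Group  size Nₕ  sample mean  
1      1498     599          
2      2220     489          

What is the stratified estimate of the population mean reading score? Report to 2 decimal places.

533.32

x̄_st = (Σ Nₕx̄ₕ) / (Σ Nₕ) = (1498·599 + 2220·489) / 3718
= 1982882 / 3718 = 533.3195... → 533.32.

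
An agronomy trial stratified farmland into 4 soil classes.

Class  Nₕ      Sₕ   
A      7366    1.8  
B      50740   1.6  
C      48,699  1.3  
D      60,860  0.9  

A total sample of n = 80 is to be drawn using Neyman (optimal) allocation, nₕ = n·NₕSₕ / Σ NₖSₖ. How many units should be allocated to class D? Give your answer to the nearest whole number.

Σ NₕSₕ = 7366·1.8 + 50740·1.6 + 48699·1.3 + 60860·0.9 = 212525.5.
Share for D: 54774/212525.5 = 0.25773.
n_D = 80 × 0.25773 = 20.618... → 21.

21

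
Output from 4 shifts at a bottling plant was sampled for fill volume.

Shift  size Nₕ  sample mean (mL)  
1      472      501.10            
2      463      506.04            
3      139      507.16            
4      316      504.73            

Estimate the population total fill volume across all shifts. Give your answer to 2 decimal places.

Estimate total by summing Nₕ·x̄ₕ over strata.
472·501.10 + 463·506.04 + 139·507.16 + 316·504.73 = 236519.2 + 234296.52 + 70495.24 + 159494.68 = 700805.64.

700805.64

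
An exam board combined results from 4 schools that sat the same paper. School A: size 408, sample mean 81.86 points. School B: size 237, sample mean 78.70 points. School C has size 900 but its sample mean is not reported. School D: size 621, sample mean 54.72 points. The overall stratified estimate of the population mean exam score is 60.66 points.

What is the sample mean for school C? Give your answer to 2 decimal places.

50.40

N = 408 + 237 + 900 + 621 = 2166.
Overall total = μ·N = 60.66·2166 = 131389.56.
Subtract the known strata: 408·81.86 + 237·78.70 + 621·54.72 = 86031.9.
Remaining total for school C: 131389.56 − 86031.9 = 45357.66.
Divide by its size: 45357.66 / 900 = 50.3974 → 50.40.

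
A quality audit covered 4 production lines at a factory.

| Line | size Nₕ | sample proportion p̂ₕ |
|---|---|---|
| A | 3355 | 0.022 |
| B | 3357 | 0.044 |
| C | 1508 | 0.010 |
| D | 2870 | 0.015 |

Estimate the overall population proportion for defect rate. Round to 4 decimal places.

0.0252

N = 3355 + 3357 + 1508 + 2870 = 11090.
Overall proportion = Σ (Nₕ/N)·p̂ₕ.
Σ Nₕp̂ₕ = 73.81 + 147.708 + 15.08 + 43.05 = 279.648.
279.648 / 11090 = 0.025216... → 0.0252.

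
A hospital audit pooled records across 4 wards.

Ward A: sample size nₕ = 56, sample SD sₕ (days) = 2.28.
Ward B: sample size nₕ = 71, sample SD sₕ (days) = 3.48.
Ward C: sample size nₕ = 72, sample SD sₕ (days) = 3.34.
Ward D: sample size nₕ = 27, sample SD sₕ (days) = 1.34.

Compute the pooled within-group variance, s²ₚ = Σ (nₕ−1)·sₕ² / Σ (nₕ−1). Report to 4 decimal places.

8.8846

Degrees of freedom: 55 + 70 + 71 + 26 = 222.
Σ(nₕ−1)sₕ² = 55·5.1984 + 70·12.1104 + 71·11.1556 + 26·1.7956 = 1972.3732.
s²ₚ = 1972.3732 / 222 = 8.884564... → 8.8846.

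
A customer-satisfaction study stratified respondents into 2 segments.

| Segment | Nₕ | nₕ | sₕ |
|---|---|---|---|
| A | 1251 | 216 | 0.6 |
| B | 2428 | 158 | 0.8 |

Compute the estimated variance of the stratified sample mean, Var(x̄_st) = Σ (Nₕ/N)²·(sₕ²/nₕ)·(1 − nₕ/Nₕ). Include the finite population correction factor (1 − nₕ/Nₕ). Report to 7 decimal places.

0.0018089

N = 3679; Wₕ = Nₕ/N.
segment A: (1251/3679)²·0.6²/216·(1 − 216/1251) = 0.0001594362
segment B: (2428/3679)²·0.8²/158·(1 − 158/2428) = 0.0016494450
Sum = 0.0018088812 → 0.0018089.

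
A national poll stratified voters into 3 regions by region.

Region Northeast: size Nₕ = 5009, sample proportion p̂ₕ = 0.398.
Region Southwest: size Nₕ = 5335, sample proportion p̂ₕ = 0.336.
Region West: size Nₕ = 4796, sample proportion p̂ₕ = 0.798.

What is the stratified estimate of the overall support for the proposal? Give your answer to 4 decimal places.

0.5029

Wₕ = Nₕ/N with N = 15140: 0.3308, 0.3524, 0.3168.
p̂_st = 0.3308·0.398 + 0.3524·0.336 + 0.3168·0.798 ≈ 0.502863... → 0.5029.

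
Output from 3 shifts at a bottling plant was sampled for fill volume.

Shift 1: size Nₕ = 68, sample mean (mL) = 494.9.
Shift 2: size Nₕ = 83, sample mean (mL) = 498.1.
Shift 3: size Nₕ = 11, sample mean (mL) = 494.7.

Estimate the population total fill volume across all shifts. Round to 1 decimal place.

80437.2

1: 68·494.9 = 33653.2
2: 83·498.1 = 41342.3
3: 11·494.7 = 5441.7
τ̂ = Σ Nₕx̄ₕ = 80437.2.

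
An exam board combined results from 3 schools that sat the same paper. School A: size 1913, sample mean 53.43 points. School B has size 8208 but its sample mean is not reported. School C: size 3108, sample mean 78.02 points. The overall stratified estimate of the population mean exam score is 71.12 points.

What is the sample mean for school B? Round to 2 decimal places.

N = 1913 + 8208 + 3108 = 13229.
Overall total = μ·N = 71.12·13229 = 940846.48.
Subtract the known strata: 1913·53.43 + 3108·78.02 = 344697.75.
Remaining total for school B: 940846.48 − 344697.75 = 596148.73.
Divide by its size: 596148.73 / 8208 = 72.6302... → 72.63.

72.63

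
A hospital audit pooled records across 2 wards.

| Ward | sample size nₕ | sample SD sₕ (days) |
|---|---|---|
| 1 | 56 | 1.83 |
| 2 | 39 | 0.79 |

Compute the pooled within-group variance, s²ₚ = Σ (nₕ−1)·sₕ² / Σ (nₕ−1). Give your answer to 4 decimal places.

1: (56−1)·1.83² = 55·3.3489 = 184.1895
2: (39−1)·0.79² = 38·0.6241 = 23.7158
Numerator = 207.9053; denominator = Σ(nₕ−1) = 93.
s²ₚ = 207.9053/93 = 2.235541... → 2.2355.

2.2355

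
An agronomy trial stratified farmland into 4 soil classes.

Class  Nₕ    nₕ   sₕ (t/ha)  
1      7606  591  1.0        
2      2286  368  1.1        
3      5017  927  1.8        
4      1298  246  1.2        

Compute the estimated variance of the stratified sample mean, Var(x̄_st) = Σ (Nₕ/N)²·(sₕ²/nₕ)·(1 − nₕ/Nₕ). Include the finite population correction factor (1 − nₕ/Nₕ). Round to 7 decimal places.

0.0007021

N = 16207; Wₕ = Nₕ/N.
class 1: (7606/16207)²·1.0²/591·(1 − 591/7606) = 0.0003437093
class 2: (2286/16207)²·1.1²/368·(1 − 368/2286) = 0.0000548854
class 3: (5017/16207)²·1.8²/927·(1 − 927/5017) = 0.0002730407
class 4: (1298/16207)²·1.2²/246·(1 − 246/1298) = 0.0000304307
Sum = 0.0007020662 → 0.0007021.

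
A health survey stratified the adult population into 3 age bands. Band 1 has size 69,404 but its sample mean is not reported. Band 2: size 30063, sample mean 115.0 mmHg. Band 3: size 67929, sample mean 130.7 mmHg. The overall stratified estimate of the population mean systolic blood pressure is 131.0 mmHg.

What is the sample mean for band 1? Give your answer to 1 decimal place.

138.2

Σ Nₕx̄ₕ = N·μ, so 69404·x̄_1 = 167396·131.0 − (30063·115.0 + 67929·130.7).
= 21928876 − 12335565.3 = 9593310.7.
x̄_1 = 9593310.7 / 69404 = 138.224... → 138.2.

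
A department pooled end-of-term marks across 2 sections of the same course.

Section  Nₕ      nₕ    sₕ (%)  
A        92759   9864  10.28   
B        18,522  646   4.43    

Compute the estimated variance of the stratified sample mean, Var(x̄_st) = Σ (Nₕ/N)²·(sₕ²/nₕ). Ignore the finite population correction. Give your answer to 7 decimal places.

N = 111281; Wₕ = Nₕ/N.
section A: (92759/111281)²·10.28²/9864 = 0.0074439465
section B: (18522/111281)²·4.43²/646 = 0.0008416057
Sum = 0.0082855522 → 0.0082856.

0.0082856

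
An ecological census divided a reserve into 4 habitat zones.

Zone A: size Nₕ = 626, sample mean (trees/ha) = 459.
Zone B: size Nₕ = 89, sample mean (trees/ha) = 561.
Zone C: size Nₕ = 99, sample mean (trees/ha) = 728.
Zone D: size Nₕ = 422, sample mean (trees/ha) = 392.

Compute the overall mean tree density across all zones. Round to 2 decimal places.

N = 1236; weights Wₕ = Nₕ/N = (0.5065, 0.0720, 0.0801, 0.3414).
x̄_st = Σ Wₕ·x̄ₕ = 0.5065·459 + 0.0720·561 + 0.0801·728 + 0.3414·392 ≈ 465.0154...
→ 465.02.

465.02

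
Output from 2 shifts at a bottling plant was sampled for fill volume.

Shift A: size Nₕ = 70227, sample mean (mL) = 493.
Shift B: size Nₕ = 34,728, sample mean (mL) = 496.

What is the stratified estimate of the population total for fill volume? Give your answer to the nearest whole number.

A: 70227·493 = 34621911
B: 34728·496 = 17225088
τ̂ = Σ Nₕx̄ₕ = 51846999.

51846999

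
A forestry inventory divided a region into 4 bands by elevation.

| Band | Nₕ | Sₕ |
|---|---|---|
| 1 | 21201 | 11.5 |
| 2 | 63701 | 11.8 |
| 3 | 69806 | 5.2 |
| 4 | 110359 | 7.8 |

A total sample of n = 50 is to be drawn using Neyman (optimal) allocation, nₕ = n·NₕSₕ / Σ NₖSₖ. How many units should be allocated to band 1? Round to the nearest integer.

5

Σ NₕSₕ = 21201·11.5 + 63701·11.8 + 69806·5.2 + 110359·7.8 = 2219274.7.
Share for 1: 243811.5/2219274.7 = 0.10986.
n_1 = 50 × 0.10986 = 5.493... → 5.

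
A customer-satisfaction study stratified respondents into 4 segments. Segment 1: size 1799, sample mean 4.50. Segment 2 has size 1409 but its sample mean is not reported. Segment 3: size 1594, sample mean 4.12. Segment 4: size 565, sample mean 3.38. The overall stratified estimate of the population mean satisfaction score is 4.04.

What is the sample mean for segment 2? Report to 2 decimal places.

N = 1799 + 1409 + 1594 + 565 = 5367.
Overall total = μ·N = 4.04·5367 = 21682.68.
Subtract the known strata: 1799·4.50 + 1594·4.12 + 565·3.38 = 16572.48.
Remaining total for segment 2: 21682.68 − 16572.48 = 5110.2.
Divide by its size: 5110.2 / 1409 = 3.6268... → 3.63.

3.63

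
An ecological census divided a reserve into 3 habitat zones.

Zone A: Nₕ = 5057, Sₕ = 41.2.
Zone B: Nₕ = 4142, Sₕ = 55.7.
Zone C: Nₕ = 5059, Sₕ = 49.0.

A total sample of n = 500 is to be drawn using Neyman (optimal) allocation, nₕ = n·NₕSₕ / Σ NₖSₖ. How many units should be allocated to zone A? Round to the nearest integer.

152

A: NₕSₕ = 5057·41.2 = 208348.4
B: NₕSₕ = 4142·55.7 = 230709.4
C: NₕSₕ = 5059·49.0 = 247891
Σ NₕSₕ = 686948.8.
n_A = 500·208348.4/686948.8 = 151.648... → 152.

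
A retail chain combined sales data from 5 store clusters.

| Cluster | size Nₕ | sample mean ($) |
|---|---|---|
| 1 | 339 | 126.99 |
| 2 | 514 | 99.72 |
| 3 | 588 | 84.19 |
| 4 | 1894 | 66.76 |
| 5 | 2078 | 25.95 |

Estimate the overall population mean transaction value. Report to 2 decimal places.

59.89

N = 5413; weights Wₕ = Nₕ/N = (0.0626, 0.0950, 0.1086, 0.3499, 0.3839).
x̄_st = Σ Wₕ·x̄ₕ = 0.0626·126.99 + 0.0950·99.72 + 0.1086·84.19 + 0.3499·66.76 + 0.3839·25.95 ≈ 59.8886...
→ 59.89.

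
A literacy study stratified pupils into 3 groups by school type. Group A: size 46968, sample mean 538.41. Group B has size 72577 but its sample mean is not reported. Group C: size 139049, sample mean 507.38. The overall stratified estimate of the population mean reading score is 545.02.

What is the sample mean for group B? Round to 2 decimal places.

621.41

N = 46968 + 72577 + 139049 = 258594.
Overall total = μ·N = 545.02·258594 = 140938901.88.
Subtract the known strata: 46968·538.41 + 139049·507.38 = 95838722.5.
Remaining total for group B: 140938901.88 − 95838722.5 = 45100179.38.
Divide by its size: 45100179.38 / 72577 = 621.4115... → 621.41.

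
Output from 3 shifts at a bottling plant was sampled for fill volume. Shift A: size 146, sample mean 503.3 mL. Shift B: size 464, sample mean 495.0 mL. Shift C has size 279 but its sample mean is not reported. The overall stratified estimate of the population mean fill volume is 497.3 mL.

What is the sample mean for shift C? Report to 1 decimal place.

Σ Nₕx̄ₕ = N·μ, so 279·x̄_C = 889·497.3 − (146·503.3 + 464·495.0).
= 442099.7 − 303161.8 = 138937.9.
x̄_C = 138937.9 / 279 = 497.985... → 498.0.

498.0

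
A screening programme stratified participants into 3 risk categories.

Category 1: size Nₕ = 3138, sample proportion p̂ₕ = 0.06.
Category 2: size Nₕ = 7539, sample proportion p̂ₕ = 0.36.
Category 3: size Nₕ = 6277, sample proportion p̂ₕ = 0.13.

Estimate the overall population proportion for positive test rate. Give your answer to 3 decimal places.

0.219

N = 3138 + 7539 + 6277 = 16954.
Overall proportion = Σ (Nₕ/N)·p̂ₕ.
Σ Nₕp̂ₕ = 188.28 + 2714.04 + 816.01 = 3718.33.
3718.33 / 16954 = 0.21932... → 0.219.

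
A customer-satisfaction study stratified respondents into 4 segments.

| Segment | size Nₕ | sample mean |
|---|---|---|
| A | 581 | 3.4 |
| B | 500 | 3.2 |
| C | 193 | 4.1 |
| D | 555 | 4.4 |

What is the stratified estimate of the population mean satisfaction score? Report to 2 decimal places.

3.72

x̄_st = (Σ Nₕx̄ₕ) / (Σ Nₕ) = (581·3.4 + 500·3.2 + 193·4.1 + 555·4.4) / 1829
= 6808.7 / 1829 = 3.7226... → 3.72.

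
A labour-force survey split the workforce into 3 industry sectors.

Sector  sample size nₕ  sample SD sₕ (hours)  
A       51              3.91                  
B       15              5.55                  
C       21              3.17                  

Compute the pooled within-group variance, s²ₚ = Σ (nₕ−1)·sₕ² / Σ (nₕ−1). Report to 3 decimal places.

16.626

A: (51−1)·3.91² = 50·15.2881 = 764.405
B: (15−1)·5.55² = 14·30.8025 = 431.235
C: (21−1)·3.17² = 20·10.0489 = 200.978
Numerator = 1396.618; denominator = Σ(nₕ−1) = 84.
s²ₚ = 1396.618/84 = 16.62640... → 16.626.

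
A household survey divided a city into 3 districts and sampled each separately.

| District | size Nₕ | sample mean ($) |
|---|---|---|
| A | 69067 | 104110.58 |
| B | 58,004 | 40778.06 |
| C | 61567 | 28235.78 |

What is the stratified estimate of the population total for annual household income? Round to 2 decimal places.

A: 69067·104110.58 = 7190605428.86
B: 58004·40778.06 = 2365290592.24
C: 61567·28235.78 = 1738392267.26
τ̂ = Σ Nₕx̄ₕ = 11294288288.36.

11294288288.36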